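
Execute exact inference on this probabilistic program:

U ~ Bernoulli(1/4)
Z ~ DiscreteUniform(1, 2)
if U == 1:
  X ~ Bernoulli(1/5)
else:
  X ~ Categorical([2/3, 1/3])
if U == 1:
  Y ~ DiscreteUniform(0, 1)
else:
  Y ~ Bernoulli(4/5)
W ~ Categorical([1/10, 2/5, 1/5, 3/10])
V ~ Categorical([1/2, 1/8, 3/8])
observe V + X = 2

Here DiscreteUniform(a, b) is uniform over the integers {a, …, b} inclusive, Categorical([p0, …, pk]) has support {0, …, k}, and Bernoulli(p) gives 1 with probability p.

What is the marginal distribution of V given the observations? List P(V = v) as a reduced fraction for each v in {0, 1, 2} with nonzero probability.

P(V=1) = 1/8, P(V=2) = 7/8

Enumerate traces; 64 have nonzero weight after conditioning:
  (U=0, Z=1, X=0, Y=0, W=0, V=2) weight 3/1600
  (U=0, Z=1, X=0, Y=0, W=1, V=2) weight 3/400
  (U=0, Z=1, X=0, Y=0, W=2, V=2) weight 3/800
  (U=0, Z=1, X=0, Y=0, W=3, V=2) weight 9/1600
  (U=0, Z=1, X=0, Y=1, W=0, V=2) weight 3/400
  (U=0, Z=1, X=0, Y=1, W=1, V=2) weight 3/100
  (U=0, Z=1, X=0, Y=1, W=2, V=2) weight 3/200
  (U=0, Z=1, X=0, Y=1, W=3, V=2) weight 9/400
  (U=0, Z=1, X=1, Y=0, W=0, V=1) weight 1/3200
  … 55 more
Group by V:
  weight(V=1) = 3/80
  weight(V=2) = 21/80
Total weight = 3/80 + 21/80 = 3/10
P(V=1 | obs) = 3/80 / 3/10 = 1/8
P(V=2 | obs) = 21/80 / 3/10 = 7/8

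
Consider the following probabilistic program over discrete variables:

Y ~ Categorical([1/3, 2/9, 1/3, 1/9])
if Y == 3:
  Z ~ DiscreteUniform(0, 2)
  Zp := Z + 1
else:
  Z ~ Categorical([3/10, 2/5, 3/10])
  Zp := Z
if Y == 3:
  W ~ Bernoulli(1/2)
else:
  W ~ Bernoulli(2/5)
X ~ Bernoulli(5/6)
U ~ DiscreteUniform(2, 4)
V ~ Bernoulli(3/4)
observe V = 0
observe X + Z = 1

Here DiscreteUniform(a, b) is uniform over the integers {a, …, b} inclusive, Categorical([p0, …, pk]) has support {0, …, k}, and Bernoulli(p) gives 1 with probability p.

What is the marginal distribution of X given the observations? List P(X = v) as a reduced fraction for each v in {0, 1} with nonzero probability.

Enumerate traces; 48 have nonzero weight after conditioning:
  (Y=0, Z=0, W=0, X=1, U=2, V=0) weight 1/240
  (Y=0, Z=0, W=0, X=1, U=3, V=0) weight 1/240
  (Y=0, Z=0, W=0, X=1, U=4, V=0) weight 1/240
  (Y=0, Z=0, W=1, X=1, U=2, V=0) weight 1/360
  (Y=0, Z=0, W=1, X=1, U=3, V=0) weight 1/360
  (Y=0, Z=0, W=1, X=1, U=4, V=0) weight 1/360
  (Y=0, Z=1, W=0, X=0, U=2, V=0) weight 1/900
  (Y=0, Z=1, W=0, X=0, U=3, V=0) weight 1/900
  … 40 more
Group by X:
  weight(X=0) = 53/3240
  weight(X=1) = 41/648
Total weight = 53/3240 + 41/648 = 43/540
P(X=0 | obs) = 53/3240 / 43/540 = 53/258
P(X=1 | obs) = 41/648 / 43/540 = 205/258

P(X=0) = 53/258, P(X=1) = 205/258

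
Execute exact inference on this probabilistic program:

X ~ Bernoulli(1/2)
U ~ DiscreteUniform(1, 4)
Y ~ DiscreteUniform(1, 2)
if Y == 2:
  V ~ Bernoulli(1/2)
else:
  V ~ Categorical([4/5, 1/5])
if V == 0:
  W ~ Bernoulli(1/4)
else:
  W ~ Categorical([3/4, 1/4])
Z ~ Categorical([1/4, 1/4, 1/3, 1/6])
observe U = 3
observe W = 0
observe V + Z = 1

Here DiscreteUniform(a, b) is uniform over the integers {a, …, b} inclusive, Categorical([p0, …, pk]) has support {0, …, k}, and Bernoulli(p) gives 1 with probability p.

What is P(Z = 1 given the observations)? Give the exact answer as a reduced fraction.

Enumerate traces; 8 have nonzero weight after conditioning:
  (X=0, U=3, Y=1, V=0, W=0, Z=1) weight 3/320
  (X=0, U=3, Y=1, V=1, W=0, Z=0) weight 3/1280
  (X=0, U=3, Y=2, V=0, W=0, Z=1) weight 3/512
  (X=0, U=3, Y=2, V=1, W=0, Z=0) weight 3/512
  (X=1, U=3, Y=1, V=0, W=0, Z=1) weight 3/320
  (X=1, U=3, Y=1, V=1, W=0, Z=0) weight 3/1280
  (X=1, U=3, Y=2, V=0, W=0, Z=1) weight 3/512
  (X=1, U=3, Y=2, V=1, W=0, Z=0) weight 3/512
Group by Z:
  weight(Z=0) = 21/1280
  weight(Z=1) = 39/1280
Total weight = 21/1280 + 39/1280 = 3/64
P(Z=0 | obs) = 21/1280 / 3/64 = 7/20
P(Z=1 | obs) = 39/1280 / 3/64 = 13/20

P(Z = 1 | obs) = 13/20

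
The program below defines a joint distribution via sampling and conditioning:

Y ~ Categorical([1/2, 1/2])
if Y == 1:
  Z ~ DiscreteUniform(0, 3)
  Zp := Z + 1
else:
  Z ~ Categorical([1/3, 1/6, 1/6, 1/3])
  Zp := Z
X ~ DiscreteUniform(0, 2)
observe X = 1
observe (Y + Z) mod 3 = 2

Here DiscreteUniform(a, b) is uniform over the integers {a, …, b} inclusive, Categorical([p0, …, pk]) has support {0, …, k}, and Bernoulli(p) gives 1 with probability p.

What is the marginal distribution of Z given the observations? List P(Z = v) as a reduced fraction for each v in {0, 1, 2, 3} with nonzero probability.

Enumerate traces; 2 have nonzero weight after conditioning:
  (Y=0, Z=2, X=1) weight 1/36
  (Y=1, Z=1, X=1) weight 1/24
Group by Z:
  weight(Z=1) = 1/24
  weight(Z=2) = 1/36
Total weight = 1/24 + 1/36 = 5/72
P(Z=1 | obs) = 1/24 / 5/72 = 3/5
P(Z=2 | obs) = 1/36 / 5/72 = 2/5

P(Z=1) = 3/5, P(Z=2) = 2/5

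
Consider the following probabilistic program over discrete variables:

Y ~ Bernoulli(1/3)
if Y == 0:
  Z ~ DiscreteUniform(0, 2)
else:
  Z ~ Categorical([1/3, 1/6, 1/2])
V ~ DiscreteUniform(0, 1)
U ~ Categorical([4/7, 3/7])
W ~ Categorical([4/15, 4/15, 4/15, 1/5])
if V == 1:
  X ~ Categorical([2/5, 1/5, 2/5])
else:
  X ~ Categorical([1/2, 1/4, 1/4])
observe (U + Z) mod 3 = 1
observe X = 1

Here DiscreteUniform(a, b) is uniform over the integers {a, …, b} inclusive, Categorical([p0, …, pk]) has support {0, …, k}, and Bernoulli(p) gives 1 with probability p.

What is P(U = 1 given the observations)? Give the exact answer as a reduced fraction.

Enumerate traces; 32 have nonzero weight after conditioning:
  (Y=0, Z=0, V=0, U=1, W=0, X=1) weight 1/315
  (Y=0, Z=0, V=0, U=1, W=1, X=1) weight 1/315
  (Y=0, Z=0, V=0, U=1, W=2, X=1) weight 1/315
  (Y=0, Z=0, V=0, U=1, W=3, X=1) weight 1/420
  (Y=0, Z=0, V=1, U=1, W=0, X=1) weight 4/1575
  (Y=0, Z=0, V=1, U=1, W=1, X=1) weight 4/1575
  (Y=0, Z=0, V=1, U=1, W=2, X=1) weight 4/1575
  (Y=0, Z=0, V=1, U=1, W=3, X=1) weight 1/525
  (Y=0, Z=1, V=0, U=0, W=0, X=1) weight 4/945
  … 23 more
Group by U:
  weight(U=0) = 1/28
  weight(U=1) = 9/280
Total weight = 1/28 + 9/280 = 19/280
P(U=0 | obs) = 1/28 / 19/280 = 10/19
P(U=1 | obs) = 9/280 / 19/280 = 9/19

P(U = 1 | obs) = 9/19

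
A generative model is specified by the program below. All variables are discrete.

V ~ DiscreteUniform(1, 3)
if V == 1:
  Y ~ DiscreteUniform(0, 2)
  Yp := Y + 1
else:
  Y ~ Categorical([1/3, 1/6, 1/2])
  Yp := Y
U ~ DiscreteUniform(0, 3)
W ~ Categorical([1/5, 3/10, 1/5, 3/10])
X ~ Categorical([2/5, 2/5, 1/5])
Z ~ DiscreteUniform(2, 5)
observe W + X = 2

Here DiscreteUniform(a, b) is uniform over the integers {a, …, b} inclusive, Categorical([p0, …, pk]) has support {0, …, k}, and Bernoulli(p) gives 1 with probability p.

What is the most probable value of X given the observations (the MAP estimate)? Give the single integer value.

argmax_v P(X = v | obs) = 1

Enumerate traces; 432 have nonzero weight after conditioning:
  (V=1, Y=0, U=0, W=0, X=2, Z=2) weight 1/3600
  (V=1, Y=0, U=0, W=0, X=2, Z=3) weight 1/3600
  (V=1, Y=0, U=0, W=0, X=2, Z=4) weight 1/3600
  (V=1, Y=0, U=0, W=0, X=2, Z=5) weight 1/3600
  (V=1, Y=0, U=0, W=1, X=1, Z=2) weight 1/1200
  (V=1, Y=0, U=0, W=1, X=1, Z=3) weight 1/1200
  (V=1, Y=0, U=0, W=1, X=1, Z=4) weight 1/1200
  (V=1, Y=0, U=0, W=1, X=1, Z=5) weight 1/1200
  (V=1, Y=0, U=0, W=2, X=0, Z=2) weight 1/1800
  … 423 more
Group by X:
  weight(X=0) = 2/25
  weight(X=1) = 3/25
  weight(X=2) = 1/25
Total weight = 2/25 + 3/25 + 1/25 = 6/25
P(X=0 | obs) = 2/25 / 6/25 = 1/3
P(X=1 | obs) = 3/25 / 6/25 = 1/2
P(X=2 | obs) = 1/25 / 6/25 = 1/6
argmax = 1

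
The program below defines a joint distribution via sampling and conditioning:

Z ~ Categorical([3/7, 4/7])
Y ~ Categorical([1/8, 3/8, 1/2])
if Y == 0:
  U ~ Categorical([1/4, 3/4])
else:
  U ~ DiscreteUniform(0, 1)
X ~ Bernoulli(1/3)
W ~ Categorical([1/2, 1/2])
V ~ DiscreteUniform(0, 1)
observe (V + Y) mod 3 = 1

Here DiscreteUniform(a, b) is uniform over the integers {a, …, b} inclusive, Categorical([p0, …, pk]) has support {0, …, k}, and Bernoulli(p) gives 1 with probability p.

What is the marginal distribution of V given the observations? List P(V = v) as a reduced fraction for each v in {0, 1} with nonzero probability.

Enumerate traces; 32 have nonzero weight after conditioning:
  (Z=0, Y=0, U=0, X=0, W=0, V=1) weight 1/448
  (Z=0, Y=0, U=0, X=0, W=1, V=1) weight 1/448
  (Z=0, Y=0, U=0, X=1, W=0, V=1) weight 1/896
  (Z=0, Y=0, U=0, X=1, W=1, V=1) weight 1/896
  (Z=0, Y=0, U=1, X=0, W=0, V=1) weight 3/448
  (Z=0, Y=0, U=1, X=0, W=1, V=1) weight 3/448
  (Z=0, Y=0, U=1, X=1, W=0, V=1) weight 3/896
  (Z=0, Y=0, U=1, X=1, W=1, V=1) weight 3/896
  (Z=0, Y=1, U=0, X=0, W=0, V=0) weight 3/224
  … 23 more
Group by V:
  weight(V=0) = 3/16
  weight(V=1) = 1/16
Total weight = 3/16 + 1/16 = 1/4
P(V=0 | obs) = 3/16 / 1/4 = 3/4
P(V=1 | obs) = 1/16 / 1/4 = 1/4

P(V=0) = 3/4, P(V=1) = 1/4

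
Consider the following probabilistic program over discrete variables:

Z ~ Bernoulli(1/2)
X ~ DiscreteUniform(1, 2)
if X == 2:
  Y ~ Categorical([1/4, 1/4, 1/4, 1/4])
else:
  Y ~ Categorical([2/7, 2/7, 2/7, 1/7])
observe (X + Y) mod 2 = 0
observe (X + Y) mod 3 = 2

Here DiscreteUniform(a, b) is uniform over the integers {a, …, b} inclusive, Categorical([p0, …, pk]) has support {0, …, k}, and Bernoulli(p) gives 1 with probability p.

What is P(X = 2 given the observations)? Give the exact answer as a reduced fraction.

P(X = 2 | obs) = 7/15

Enumerate traces; 4 have nonzero weight after conditioning:
  (Z=0, X=1, Y=1) weight 1/14
  (Z=0, X=2, Y=0) weight 1/16
  (Z=1, X=1, Y=1) weight 1/14
  (Z=1, X=2, Y=0) weight 1/16
Group by X:
  weight(X=1) = 1/7
  weight(X=2) = 1/8
Total weight = 1/7 + 1/8 = 15/56
P(X=1 | obs) = 1/7 / 15/56 = 8/15
P(X=2 | obs) = 1/8 / 15/56 = 7/15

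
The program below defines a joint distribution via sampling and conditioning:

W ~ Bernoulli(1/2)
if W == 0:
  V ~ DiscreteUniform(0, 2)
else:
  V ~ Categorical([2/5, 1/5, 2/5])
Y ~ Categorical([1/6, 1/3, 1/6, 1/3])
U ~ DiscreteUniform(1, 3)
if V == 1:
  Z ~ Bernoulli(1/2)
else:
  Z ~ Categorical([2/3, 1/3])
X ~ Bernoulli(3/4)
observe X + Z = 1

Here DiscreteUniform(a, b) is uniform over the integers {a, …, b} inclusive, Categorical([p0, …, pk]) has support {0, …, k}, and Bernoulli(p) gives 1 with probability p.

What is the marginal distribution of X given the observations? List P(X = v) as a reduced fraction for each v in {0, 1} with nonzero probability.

P(X=0) = 17/101, P(X=1) = 84/101

Enumerate traces; 144 have nonzero weight after conditioning:
  (W=0, V=0, Y=0, U=1, Z=0, X=1) weight 1/216
  (W=0, V=0, Y=0, U=1, Z=1, X=0) weight 1/1296
  (W=0, V=0, Y=0, U=2, Z=0, X=1) weight 1/216
  (W=0, V=0, Y=0, U=2, Z=1, X=0) weight 1/1296
  (W=0, V=0, Y=0, U=3, Z=0, X=1) weight 1/216
  (W=0, V=0, Y=0, U=3, Z=1, X=0) weight 1/1296
  (W=0, V=0, Y=1, U=1, Z=0, X=1) weight 1/108
  (W=0, V=0, Y=1, U=1, Z=1, X=0) weight 1/648
  … 136 more
Group by X:
  weight(X=0) = 17/180
  weight(X=1) = 7/15
Total weight = 17/180 + 7/15 = 101/180
P(X=0 | obs) = 17/180 / 101/180 = 17/101
P(X=1 | obs) = 7/15 / 101/180 = 84/101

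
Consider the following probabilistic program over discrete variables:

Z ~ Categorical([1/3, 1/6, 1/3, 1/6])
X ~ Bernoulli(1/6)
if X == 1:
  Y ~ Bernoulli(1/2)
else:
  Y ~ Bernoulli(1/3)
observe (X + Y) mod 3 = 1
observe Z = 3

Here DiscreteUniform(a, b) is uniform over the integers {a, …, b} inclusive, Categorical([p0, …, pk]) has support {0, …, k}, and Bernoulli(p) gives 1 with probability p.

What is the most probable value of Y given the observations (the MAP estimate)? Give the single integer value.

argmax_v P(Y = v | obs) = 1

Enumerate traces; 2 have nonzero weight after conditioning:
  (Z=3, X=0, Y=1) weight 5/108
  (Z=3, X=1, Y=0) weight 1/72
Group by Y:
  weight(Y=0) = 1/72
  weight(Y=1) = 5/108
Total weight = 1/72 + 5/108 = 13/216
P(Y=0 | obs) = 1/72 / 13/216 = 3/13
P(Y=1 | obs) = 5/108 / 13/216 = 10/13
argmax = 1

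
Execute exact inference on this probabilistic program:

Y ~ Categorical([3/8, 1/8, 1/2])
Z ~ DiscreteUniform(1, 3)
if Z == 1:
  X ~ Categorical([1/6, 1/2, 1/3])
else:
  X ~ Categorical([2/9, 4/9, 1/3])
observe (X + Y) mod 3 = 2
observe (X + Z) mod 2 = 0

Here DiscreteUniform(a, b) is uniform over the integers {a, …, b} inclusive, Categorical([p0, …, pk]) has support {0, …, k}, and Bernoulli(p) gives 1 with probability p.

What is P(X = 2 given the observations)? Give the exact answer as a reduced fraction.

P(X = 2 | obs) = 6/17

Enumerate traces; 4 have nonzero weight after conditioning:
  (Y=0, Z=2, X=2) weight 1/24
  (Y=1, Z=1, X=1) weight 1/48
  (Y=1, Z=3, X=1) weight 1/54
  (Y=2, Z=2, X=0) weight 1/27
Group by X:
  weight(X=0) = 1/27
  weight(X=1) = 17/432
  weight(X=2) = 1/24
Total weight = 1/27 + 17/432 + 1/24 = 17/144
P(X=0 | obs) = 1/27 / 17/144 = 16/51
P(X=1 | obs) = 17/432 / 17/144 = 1/3
P(X=2 | obs) = 1/24 / 17/144 = 6/17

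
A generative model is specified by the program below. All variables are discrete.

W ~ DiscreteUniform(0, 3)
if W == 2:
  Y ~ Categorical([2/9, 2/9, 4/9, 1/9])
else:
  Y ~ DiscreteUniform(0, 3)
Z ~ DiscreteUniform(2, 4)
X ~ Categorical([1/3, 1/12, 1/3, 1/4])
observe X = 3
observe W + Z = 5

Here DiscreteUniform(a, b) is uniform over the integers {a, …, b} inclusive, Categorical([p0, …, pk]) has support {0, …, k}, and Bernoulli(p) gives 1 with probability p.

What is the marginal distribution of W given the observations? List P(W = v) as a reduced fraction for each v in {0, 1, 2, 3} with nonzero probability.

Enumerate traces; 12 have nonzero weight after conditioning:
  (W=1, Y=0, Z=4, X=3) weight 1/192
  (W=1, Y=1, Z=4, X=3) weight 1/192
  (W=1, Y=2, Z=4, X=3) weight 1/192
  (W=1, Y=3, Z=4, X=3) weight 1/192
  (W=2, Y=0, Z=3, X=3) weight 1/216
  (W=2, Y=1, Z=3, X=3) weight 1/216
  (W=2, Y=2, Z=3, X=3) weight 1/108
  (W=2, Y=3, Z=3, X=3) weight 1/432
  (W=3, Y=0, Z=2, X=3) weight 1/192
  … 3 more
Group by W:
  weight(W=1) = 1/48
  weight(W=2) = 1/48
  weight(W=3) = 1/48
Total weight = 1/48 + 1/48 + 1/48 = 1/16
P(W=1 | obs) = 1/48 / 1/16 = 1/3
P(W=2 | obs) = 1/48 / 1/16 = 1/3
P(W=3 | obs) = 1/48 / 1/16 = 1/3

P(W=1) = 1/3, P(W=2) = 1/3, P(W=3) = 1/3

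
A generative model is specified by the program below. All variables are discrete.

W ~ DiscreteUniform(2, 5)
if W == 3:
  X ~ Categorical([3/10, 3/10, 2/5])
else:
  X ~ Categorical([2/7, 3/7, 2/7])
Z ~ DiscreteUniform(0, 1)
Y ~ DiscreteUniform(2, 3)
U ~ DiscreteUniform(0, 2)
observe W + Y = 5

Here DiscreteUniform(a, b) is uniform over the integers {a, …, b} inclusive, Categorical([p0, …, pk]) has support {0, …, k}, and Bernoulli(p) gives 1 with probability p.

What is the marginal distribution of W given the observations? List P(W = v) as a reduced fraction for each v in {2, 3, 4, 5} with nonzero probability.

Enumerate traces; 36 have nonzero weight after conditioning:
  (W=2, X=0, Z=0, Y=3, U=0) weight 1/168
  (W=2, X=0, Z=0, Y=3, U=1) weight 1/168
  (W=2, X=0, Z=0, Y=3, U=2) weight 1/168
  (W=2, X=0, Z=1, Y=3, U=0) weight 1/168
  (W=2, X=0, Z=1, Y=3, U=1) weight 1/168
  (W=2, X=0, Z=1, Y=3, U=2) weight 1/168
  (W=2, X=1, Z=0, Y=3, U=0) weight 1/112
  (W=2, X=1, Z=0, Y=3, U=1) weight 1/112
  (W=3, X=0, Z=0, Y=2, U=0) weight 1/160
  … 27 more
Group by W:
  weight(W=2) = 1/8
  weight(W=3) = 1/8
Total weight = 1/8 + 1/8 = 1/4
P(W=2 | obs) = 1/8 / 1/4 = 1/2
P(W=3 | obs) = 1/8 / 1/4 = 1/2

P(W=2) = 1/2, P(W=3) = 1/2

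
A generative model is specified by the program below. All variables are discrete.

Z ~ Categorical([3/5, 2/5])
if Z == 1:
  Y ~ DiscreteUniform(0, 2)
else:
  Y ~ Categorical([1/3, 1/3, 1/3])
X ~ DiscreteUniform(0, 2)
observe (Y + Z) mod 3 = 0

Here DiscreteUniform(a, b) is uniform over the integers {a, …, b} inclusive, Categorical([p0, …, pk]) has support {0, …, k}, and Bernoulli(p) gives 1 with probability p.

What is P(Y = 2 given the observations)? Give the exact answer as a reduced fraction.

Enumerate traces; 6 have nonzero weight after conditioning:
  (Z=0, Y=0, X=0) weight 1/15
  (Z=0, Y=0, X=1) weight 1/15
  (Z=0, Y=0, X=2) weight 1/15
  (Z=1, Y=2, X=0) weight 2/45
  (Z=1, Y=2, X=1) weight 2/45
  (Z=1, Y=2, X=2) weight 2/45
Group by Y:
  weight(Y=0) = 1/5
  weight(Y=2) = 2/15
Total weight = 1/5 + 2/15 = 1/3
P(Y=0 | obs) = 1/5 / 1/3 = 3/5
P(Y=2 | obs) = 2/15 / 1/3 = 2/5

P(Y = 2 | obs) = 2/5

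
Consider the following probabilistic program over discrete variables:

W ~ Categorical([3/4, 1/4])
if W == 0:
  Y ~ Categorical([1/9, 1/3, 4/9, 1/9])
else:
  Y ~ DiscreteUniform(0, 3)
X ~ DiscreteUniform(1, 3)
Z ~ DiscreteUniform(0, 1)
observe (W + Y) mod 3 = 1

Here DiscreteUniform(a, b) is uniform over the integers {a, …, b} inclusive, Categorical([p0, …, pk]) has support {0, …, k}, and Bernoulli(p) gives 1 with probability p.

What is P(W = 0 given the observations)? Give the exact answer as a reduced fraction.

P(W = 0 | obs) = 2/3

Enumerate traces; 18 have nonzero weight after conditioning:
  (W=0, Y=1, X=1, Z=0) weight 1/24
  (W=0, Y=1, X=1, Z=1) weight 1/24
  (W=0, Y=1, X=2, Z=0) weight 1/24
  (W=0, Y=1, X=2, Z=1) weight 1/24
  (W=0, Y=1, X=3, Z=0) weight 1/24
  (W=0, Y=1, X=3, Z=1) weight 1/24
  (W=1, Y=0, X=1, Z=0) weight 1/96
  (W=1, Y=0, X=1, Z=1) weight 1/96
  … 10 more
Group by W:
  weight(W=0) = 1/4
  weight(W=1) = 1/8
Total weight = 1/4 + 1/8 = 3/8
P(W=0 | obs) = 1/4 / 3/8 = 2/3
P(W=1 | obs) = 1/8 / 3/8 = 1/3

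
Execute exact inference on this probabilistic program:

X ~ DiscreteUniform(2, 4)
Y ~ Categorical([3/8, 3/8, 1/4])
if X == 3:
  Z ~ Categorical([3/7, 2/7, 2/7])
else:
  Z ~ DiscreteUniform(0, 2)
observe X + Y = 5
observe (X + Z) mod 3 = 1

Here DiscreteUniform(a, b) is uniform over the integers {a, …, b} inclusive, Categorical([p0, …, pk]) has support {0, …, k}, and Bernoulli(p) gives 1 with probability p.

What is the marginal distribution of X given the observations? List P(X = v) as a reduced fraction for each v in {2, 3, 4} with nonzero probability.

P(X=3) = 4/11, P(X=4) = 7/11

Enumerate traces; 2 have nonzero weight after conditioning:
  (X=3, Y=2, Z=1) weight 1/42
  (X=4, Y=1, Z=0) weight 1/24
Group by X:
  weight(X=3) = 1/42
  weight(X=4) = 1/24
Total weight = 1/42 + 1/24 = 11/168
P(X=3 | obs) = 1/42 / 11/168 = 4/11
P(X=4 | obs) = 1/24 / 11/168 = 7/11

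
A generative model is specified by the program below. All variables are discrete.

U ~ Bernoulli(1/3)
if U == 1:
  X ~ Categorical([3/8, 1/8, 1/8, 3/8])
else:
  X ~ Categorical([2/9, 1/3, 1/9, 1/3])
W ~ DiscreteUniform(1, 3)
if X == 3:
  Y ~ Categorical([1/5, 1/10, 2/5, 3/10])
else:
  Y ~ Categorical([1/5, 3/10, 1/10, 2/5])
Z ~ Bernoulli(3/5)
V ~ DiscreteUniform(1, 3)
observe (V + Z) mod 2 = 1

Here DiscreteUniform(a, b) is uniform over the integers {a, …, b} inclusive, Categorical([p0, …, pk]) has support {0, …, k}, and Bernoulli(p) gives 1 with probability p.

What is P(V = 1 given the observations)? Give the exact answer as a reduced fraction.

P(V = 1 | obs) = 2/7

Enumerate traces; 288 have nonzero weight after conditioning:
  (U=0, X=0, W=1, Y=0, Z=0, V=1) weight 8/6075
  (U=0, X=0, W=1, Y=0, Z=0, V=3) weight 8/6075
  (U=0, X=0, W=1, Y=0, Z=1, V=2) weight 4/2025
  (U=0, X=0, W=1, Y=1, Z=0, V=1) weight 4/2025
  (U=0, X=0, W=1, Y=1, Z=0, V=3) weight 4/2025
  (U=0, X=0, W=1, Y=1, Z=1, V=2) weight 2/675
  (U=0, X=0, W=1, Y=2, Z=0, V=1) weight 4/6075
  (U=0, X=0, W=1, Y=2, Z=0, V=3) weight 4/6075
  … 280 more
Group by V:
  weight(V=1) = 2/15
  weight(V=2) = 1/5
  weight(V=3) = 2/15
Total weight = 2/15 + 1/5 + 2/15 = 7/15
P(V=1 | obs) = 2/15 / 7/15 = 2/7
P(V=2 | obs) = 1/5 / 7/15 = 3/7
P(V=3 | obs) = 2/15 / 7/15 = 2/7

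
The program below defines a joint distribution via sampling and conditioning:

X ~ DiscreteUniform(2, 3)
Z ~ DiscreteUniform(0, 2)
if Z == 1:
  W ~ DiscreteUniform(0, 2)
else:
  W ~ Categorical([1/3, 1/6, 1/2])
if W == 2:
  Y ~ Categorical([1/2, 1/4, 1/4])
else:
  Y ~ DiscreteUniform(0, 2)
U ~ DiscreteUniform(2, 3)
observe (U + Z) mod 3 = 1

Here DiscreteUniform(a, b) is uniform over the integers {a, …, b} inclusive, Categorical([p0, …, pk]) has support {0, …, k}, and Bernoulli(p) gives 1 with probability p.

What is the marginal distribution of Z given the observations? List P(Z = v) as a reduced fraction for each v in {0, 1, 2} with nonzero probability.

P(Z=1) = 1/2, P(Z=2) = 1/2

Enumerate traces; 36 have nonzero weight after conditioning:
  (X=2, Z=1, W=0, Y=0, U=3) weight 1/108
  (X=2, Z=1, W=0, Y=1, U=3) weight 1/108
  (X=2, Z=1, W=0, Y=2, U=3) weight 1/108
  (X=2, Z=1, W=1, Y=0, U=3) weight 1/108
  (X=2, Z=1, W=1, Y=1, U=3) weight 1/108
  (X=2, Z=1, W=1, Y=2, U=3) weight 1/108
  (X=2, Z=1, W=2, Y=0, U=3) weight 1/72
  (X=2, Z=1, W=2, Y=1, U=3) weight 1/144
  (X=2, Z=2, W=0, Y=0, U=2) weight 1/108
  … 27 more
Group by Z:
  weight(Z=1) = 1/6
  weight(Z=2) = 1/6
Total weight = 1/6 + 1/6 = 1/3
P(Z=1 | obs) = 1/6 / 1/3 = 1/2
P(Z=2 | obs) = 1/6 / 1/3 = 1/2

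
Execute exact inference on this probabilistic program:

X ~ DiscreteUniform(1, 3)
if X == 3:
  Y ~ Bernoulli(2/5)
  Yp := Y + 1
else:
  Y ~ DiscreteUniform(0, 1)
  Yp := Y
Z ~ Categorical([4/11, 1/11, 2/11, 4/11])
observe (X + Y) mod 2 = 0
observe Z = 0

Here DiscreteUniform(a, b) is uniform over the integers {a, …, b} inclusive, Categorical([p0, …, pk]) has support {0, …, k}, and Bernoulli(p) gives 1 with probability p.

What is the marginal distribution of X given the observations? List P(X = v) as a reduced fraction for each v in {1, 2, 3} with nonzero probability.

Enumerate traces; 3 have nonzero weight after conditioning:
  (X=1, Y=1, Z=0) weight 2/33
  (X=2, Y=0, Z=0) weight 2/33
  (X=3, Y=1, Z=0) weight 8/165
Group by X:
  weight(X=1) = 2/33
  weight(X=2) = 2/33
  weight(X=3) = 8/165
Total weight = 2/33 + 2/33 + 8/165 = 28/165
P(X=1 | obs) = 2/33 / 28/165 = 5/14
P(X=2 | obs) = 2/33 / 28/165 = 5/14
P(X=3 | obs) = 8/165 / 28/165 = 2/7

P(X=1) = 5/14, P(X=2) = 5/14, P(X=3) = 2/7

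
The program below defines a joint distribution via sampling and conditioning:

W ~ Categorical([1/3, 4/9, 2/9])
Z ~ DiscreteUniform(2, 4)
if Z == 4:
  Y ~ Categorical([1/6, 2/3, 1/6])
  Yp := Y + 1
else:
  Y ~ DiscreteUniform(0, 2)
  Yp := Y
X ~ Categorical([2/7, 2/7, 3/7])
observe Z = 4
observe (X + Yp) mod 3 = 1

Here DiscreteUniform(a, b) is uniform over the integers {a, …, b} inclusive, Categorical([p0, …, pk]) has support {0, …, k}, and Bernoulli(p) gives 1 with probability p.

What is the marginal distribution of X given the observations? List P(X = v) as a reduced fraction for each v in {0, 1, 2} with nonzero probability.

Enumerate traces; 9 have nonzero weight after conditioning:
  (W=0, Z=4, Y=0, X=0) weight 1/189
  (W=0, Z=4, Y=1, X=2) weight 2/63
  (W=0, Z=4, Y=2, X=1) weight 1/189
  (W=1, Z=4, Y=0, X=0) weight 4/567
  (W=1, Z=4, Y=1, X=2) weight 8/189
  (W=1, Z=4, Y=2, X=1) weight 4/567
  (W=2, Z=4, Y=0, X=0) weight 2/567
  (W=2, Z=4, Y=1, X=2) weight 4/189
  … 1 more
Group by X:
  weight(X=0) = 1/63
  weight(X=1) = 1/63
  weight(X=2) = 2/21
Total weight = 1/63 + 1/63 + 2/21 = 8/63
P(X=0 | obs) = 1/63 / 8/63 = 1/8
P(X=1 | obs) = 1/63 / 8/63 = 1/8
P(X=2 | obs) = 2/21 / 8/63 = 3/4

P(X=0) = 1/8, P(X=1) = 1/8, P(X=2) = 3/4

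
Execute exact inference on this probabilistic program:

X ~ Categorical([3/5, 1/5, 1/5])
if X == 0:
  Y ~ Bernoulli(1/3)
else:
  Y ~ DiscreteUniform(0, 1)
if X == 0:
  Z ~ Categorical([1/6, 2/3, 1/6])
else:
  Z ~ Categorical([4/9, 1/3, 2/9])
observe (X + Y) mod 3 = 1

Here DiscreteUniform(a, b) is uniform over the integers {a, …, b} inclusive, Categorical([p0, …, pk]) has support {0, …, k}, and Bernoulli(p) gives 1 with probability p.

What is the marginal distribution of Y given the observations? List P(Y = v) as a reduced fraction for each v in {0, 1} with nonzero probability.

Enumerate traces; 6 have nonzero weight after conditioning:
  (X=0, Y=1, Z=0) weight 1/30
  (X=0, Y=1, Z=1) weight 2/15
  (X=0, Y=1, Z=2) weight 1/30
  (X=1, Y=0, Z=0) weight 2/45
  (X=1, Y=0, Z=1) weight 1/30
  (X=1, Y=0, Z=2) weight 1/45
Group by Y:
  weight(Y=0) = 1/10
  weight(Y=1) = 1/5
Total weight = 1/10 + 1/5 = 3/10
P(Y=0 | obs) = 1/10 / 3/10 = 1/3
P(Y=1 | obs) = 1/5 / 3/10 = 2/3

P(Y=0) = 1/3, P(Y=1) = 2/3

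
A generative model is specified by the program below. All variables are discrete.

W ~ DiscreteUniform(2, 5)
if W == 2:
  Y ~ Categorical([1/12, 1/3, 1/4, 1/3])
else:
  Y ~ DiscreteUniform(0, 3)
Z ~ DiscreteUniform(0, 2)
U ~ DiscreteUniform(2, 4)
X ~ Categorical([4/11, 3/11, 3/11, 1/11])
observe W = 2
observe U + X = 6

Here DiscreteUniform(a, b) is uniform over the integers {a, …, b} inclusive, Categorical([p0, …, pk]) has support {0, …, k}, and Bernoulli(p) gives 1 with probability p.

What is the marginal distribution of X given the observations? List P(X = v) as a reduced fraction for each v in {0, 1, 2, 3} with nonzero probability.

Enumerate traces; 24 have nonzero weight after conditioning:
  (W=2, Y=0, Z=0, U=3, X=3) weight 1/4752
  (W=2, Y=0, Z=0, U=4, X=2) weight 1/1584
  (W=2, Y=0, Z=1, U=3, X=3) weight 1/4752
  (W=2, Y=0, Z=1, U=4, X=2) weight 1/1584
  (W=2, Y=0, Z=2, U=3, X=3) weight 1/4752
  (W=2, Y=0, Z=2, U=4, X=2) weight 1/1584
  (W=2, Y=1, Z=0, U=3, X=3) weight 1/1188
  (W=2, Y=1, Z=0, U=4, X=2) weight 1/396
  … 16 more
Group by X:
  weight(X=2) = 1/44
  weight(X=3) = 1/132
Total weight = 1/44 + 1/132 = 1/33
P(X=2 | obs) = 1/44 / 1/33 = 3/4
P(X=3 | obs) = 1/132 / 1/33 = 1/4

P(X=2) = 3/4, P(X=3) = 1/4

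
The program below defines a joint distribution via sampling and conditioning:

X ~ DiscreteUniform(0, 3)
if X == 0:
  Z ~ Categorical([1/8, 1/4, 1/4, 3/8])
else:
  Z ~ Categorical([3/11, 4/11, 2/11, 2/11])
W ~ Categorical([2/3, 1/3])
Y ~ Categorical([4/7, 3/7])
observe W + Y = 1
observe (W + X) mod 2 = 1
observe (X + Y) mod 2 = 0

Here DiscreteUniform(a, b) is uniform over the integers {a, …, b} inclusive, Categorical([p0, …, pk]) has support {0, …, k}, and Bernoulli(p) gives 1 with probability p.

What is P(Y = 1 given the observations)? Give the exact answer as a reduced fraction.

P(Y = 1 | obs) = 3/5

Enumerate traces; 16 have nonzero weight after conditioning:
  (X=0, Z=0, W=1, Y=0) weight 1/168
  (X=0, Z=1, W=1, Y=0) weight 1/84
  (X=0, Z=2, W=1, Y=0) weight 1/84
  (X=0, Z=3, W=1, Y=0) weight 1/56
  (X=1, Z=0, W=0, Y=1) weight 3/154
  (X=1, Z=1, W=0, Y=1) weight 2/77
  (X=1, Z=2, W=0, Y=1) weight 1/77
  (X=1, Z=3, W=0, Y=1) weight 1/77
  … 8 more
Group by Y:
  weight(Y=0) = 2/21
  weight(Y=1) = 1/7
Total weight = 2/21 + 1/7 = 5/21
P(Y=0 | obs) = 2/21 / 5/21 = 2/5
P(Y=1 | obs) = 1/7 / 5/21 = 3/5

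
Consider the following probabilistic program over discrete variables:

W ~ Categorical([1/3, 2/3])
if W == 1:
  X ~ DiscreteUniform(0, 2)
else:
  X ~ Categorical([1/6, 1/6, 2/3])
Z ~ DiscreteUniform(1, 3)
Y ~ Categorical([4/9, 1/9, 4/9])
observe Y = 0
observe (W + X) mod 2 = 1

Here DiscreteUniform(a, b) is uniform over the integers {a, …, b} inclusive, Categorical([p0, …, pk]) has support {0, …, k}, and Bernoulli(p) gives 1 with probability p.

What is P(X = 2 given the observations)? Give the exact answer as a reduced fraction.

P(X = 2 | obs) = 4/9

Enumerate traces; 9 have nonzero weight after conditioning:
  (W=0, X=1, Z=1, Y=0) weight 2/243
  (W=0, X=1, Z=2, Y=0) weight 2/243
  (W=0, X=1, Z=3, Y=0) weight 2/243
  (W=1, X=0, Z=1, Y=0) weight 8/243
  (W=1, X=0, Z=2, Y=0) weight 8/243
  (W=1, X=0, Z=3, Y=0) weight 8/243
  (W=1, X=2, Z=1, Y=0) weight 8/243
  (W=1, X=2, Z=2, Y=0) weight 8/243
  … 1 more
Group by X:
  weight(X=0) = 8/81
  weight(X=1) = 2/81
  weight(X=2) = 8/81
Total weight = 8/81 + 2/81 + 8/81 = 2/9
P(X=0 | obs) = 8/81 / 2/9 = 4/9
P(X=1 | obs) = 2/81 / 2/9 = 1/9
P(X=2 | obs) = 8/81 / 2/9 = 4/9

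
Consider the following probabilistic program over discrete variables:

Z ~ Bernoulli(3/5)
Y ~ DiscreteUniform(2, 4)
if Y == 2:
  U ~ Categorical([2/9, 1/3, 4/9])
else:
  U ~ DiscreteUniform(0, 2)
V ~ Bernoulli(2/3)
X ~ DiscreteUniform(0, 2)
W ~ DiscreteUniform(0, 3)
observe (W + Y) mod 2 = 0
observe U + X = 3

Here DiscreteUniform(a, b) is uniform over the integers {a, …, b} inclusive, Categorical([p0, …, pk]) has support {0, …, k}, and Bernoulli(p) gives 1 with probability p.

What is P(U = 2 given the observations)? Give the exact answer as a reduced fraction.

P(U = 2 | obs) = 10/19

Enumerate traces; 48 have nonzero weight after conditioning:
  (Z=0, Y=2, U=1, V=0, X=2, W=0) weight 1/810
  (Z=0, Y=2, U=1, V=0, X=2, W=2) weight 1/810
  (Z=0, Y=2, U=1, V=1, X=2, W=0) weight 1/405
  (Z=0, Y=2, U=1, V=1, X=2, W=2) weight 1/405
  (Z=0, Y=2, U=2, V=0, X=1, W=0) weight 2/1215
  (Z=0, Y=2, U=2, V=0, X=1, W=2) weight 2/1215
  (Z=0, Y=2, U=2, V=1, X=1, W=0) weight 4/1215
  (Z=0, Y=2, U=2, V=1, X=1, W=2) weight 4/1215
  … 40 more
Group by U:
  weight(U=1) = 1/18
  weight(U=2) = 5/81
Total weight = 1/18 + 5/81 = 19/162
P(U=1 | obs) = 1/18 / 19/162 = 9/19
P(U=2 | obs) = 5/81 / 19/162 = 10/19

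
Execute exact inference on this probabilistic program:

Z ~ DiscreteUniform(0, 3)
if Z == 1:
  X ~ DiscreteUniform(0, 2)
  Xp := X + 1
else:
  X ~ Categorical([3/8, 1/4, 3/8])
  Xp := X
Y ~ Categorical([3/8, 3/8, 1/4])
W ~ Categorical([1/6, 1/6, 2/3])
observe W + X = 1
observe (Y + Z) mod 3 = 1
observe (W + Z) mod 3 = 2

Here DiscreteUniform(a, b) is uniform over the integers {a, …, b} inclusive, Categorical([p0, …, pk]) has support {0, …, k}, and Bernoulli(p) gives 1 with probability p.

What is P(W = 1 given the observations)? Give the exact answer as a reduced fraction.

Enumerate traces; 2 have nonzero weight after conditioning:
  (Z=1, X=0, Y=0, W=1) weight 1/192
  (Z=2, X=1, Y=2, W=0) weight 1/384
Group by W:
  weight(W=0) = 1/384
  weight(W=1) = 1/192
Total weight = 1/384 + 1/192 = 1/128
P(W=0 | obs) = 1/384 / 1/128 = 1/3
P(W=1 | obs) = 1/192 / 1/128 = 2/3

P(W = 1 | obs) = 2/3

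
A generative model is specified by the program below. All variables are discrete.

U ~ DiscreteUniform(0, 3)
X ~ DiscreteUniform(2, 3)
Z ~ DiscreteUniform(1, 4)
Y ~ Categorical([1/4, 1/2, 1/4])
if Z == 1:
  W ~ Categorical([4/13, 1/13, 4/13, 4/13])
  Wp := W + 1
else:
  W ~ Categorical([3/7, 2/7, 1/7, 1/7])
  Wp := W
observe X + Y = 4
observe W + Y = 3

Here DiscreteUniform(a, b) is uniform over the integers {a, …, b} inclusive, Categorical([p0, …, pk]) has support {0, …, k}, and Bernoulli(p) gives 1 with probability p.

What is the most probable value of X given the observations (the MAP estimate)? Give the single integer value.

argmax_v P(X = v | obs) = 3

Enumerate traces; 32 have nonzero weight after conditioning:
  (U=0, X=2, Z=1, Y=2, W=1) weight 1/1664
  (U=0, X=2, Z=2, Y=2, W=1) weight 1/448
  (U=0, X=2, Z=3, Y=2, W=1) weight 1/448
  (U=0, X=2, Z=4, Y=2, W=1) weight 1/448
  (U=0, X=3, Z=1, Y=1, W=2) weight 1/208
  (U=0, X=3, Z=2, Y=1, W=2) weight 1/448
  (U=0, X=3, Z=3, Y=1, W=2) weight 1/448
  (U=0, X=3, Z=4, Y=1, W=2) weight 1/448
  … 24 more
Group by X:
  weight(X=2) = 85/2912
  weight(X=3) = 67/1456
Total weight = 85/2912 + 67/1456 = 219/2912
P(X=2 | obs) = 85/2912 / 219/2912 = 85/219
P(X=3 | obs) = 67/1456 / 219/2912 = 134/219
argmax = 3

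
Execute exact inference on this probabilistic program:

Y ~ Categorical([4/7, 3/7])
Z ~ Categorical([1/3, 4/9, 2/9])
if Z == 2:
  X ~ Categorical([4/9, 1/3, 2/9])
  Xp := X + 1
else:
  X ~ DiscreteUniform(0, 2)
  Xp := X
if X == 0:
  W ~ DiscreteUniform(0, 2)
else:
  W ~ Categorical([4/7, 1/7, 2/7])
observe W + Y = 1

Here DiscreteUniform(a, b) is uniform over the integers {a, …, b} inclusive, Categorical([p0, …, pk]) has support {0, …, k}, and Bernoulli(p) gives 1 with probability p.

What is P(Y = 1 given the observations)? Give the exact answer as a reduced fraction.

P(Y = 1 | obs) = 2481/3917

Enumerate traces; 18 have nonzero weight after conditioning:
  (Y=0, Z=0, X=0, W=1) weight 4/189
  (Y=0, Z=0, X=1, W=1) weight 4/441
  (Y=0, Z=0, X=2, W=1) weight 4/441
  (Y=0, Z=1, X=0, W=1) weight 16/567
  (Y=0, Z=1, X=1, W=1) weight 16/1323
  (Y=0, Z=1, X=2, W=1) weight 16/1323
  (Y=0, Z=2, X=0, W=1) weight 32/1701
  (Y=0, Z=2, X=1, W=1) weight 8/1323
  (Y=1, Z=0, X=0, W=0) weight 1/63
  … 9 more
Group by Y:
  weight(Y=0) = 1436/11907
  weight(Y=1) = 827/3969
Total weight = 1436/11907 + 827/3969 = 3917/11907
P(Y=0 | obs) = 1436/11907 / 3917/11907 = 1436/3917
P(Y=1 | obs) = 827/3969 / 3917/11907 = 2481/3917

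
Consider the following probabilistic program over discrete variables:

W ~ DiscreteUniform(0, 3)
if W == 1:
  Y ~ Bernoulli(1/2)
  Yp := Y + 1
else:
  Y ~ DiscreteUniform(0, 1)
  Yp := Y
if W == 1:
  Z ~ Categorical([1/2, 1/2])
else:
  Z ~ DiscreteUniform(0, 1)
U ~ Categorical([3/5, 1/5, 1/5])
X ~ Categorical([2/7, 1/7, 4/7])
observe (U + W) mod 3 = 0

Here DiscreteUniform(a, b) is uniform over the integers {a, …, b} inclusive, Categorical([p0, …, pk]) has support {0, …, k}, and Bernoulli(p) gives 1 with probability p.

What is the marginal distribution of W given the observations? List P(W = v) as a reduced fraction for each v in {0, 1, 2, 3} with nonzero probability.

P(W=0) = 3/8, P(W=1) = 1/8, P(W=2) = 1/8, P(W=3) = 3/8

Enumerate traces; 48 have nonzero weight after conditioning:
  (W=0, Y=0, Z=0, U=0, X=0) weight 3/280
  (W=0, Y=0, Z=0, U=0, X=1) weight 3/560
  (W=0, Y=0, Z=0, U=0, X=2) weight 3/140
  (W=0, Y=0, Z=1, U=0, X=0) weight 3/280
  (W=0, Y=0, Z=1, U=0, X=1) weight 3/560
  (W=0, Y=0, Z=1, U=0, X=2) weight 3/140
  (W=0, Y=1, Z=0, U=0, X=0) weight 3/280
  (W=0, Y=1, Z=0, U=0, X=1) weight 3/560
  (W=1, Y=0, Z=0, U=2, X=0) weight 1/280
  (W=2, Y=0, Z=0, U=1, X=0) weight 1/280
  … 38 more
Group by W:
  weight(W=0) = 3/20
  weight(W=1) = 1/20
  weight(W=2) = 1/20
  weight(W=3) = 3/20
Total weight = 3/20 + 1/20 + 1/20 + 3/20 = 2/5
P(W=0 | obs) = 3/20 / 2/5 = 3/8
P(W=1 | obs) = 1/20 / 2/5 = 1/8
P(W=2 | obs) = 1/20 / 2/5 = 1/8
P(W=3 | obs) = 3/20 / 2/5 = 3/8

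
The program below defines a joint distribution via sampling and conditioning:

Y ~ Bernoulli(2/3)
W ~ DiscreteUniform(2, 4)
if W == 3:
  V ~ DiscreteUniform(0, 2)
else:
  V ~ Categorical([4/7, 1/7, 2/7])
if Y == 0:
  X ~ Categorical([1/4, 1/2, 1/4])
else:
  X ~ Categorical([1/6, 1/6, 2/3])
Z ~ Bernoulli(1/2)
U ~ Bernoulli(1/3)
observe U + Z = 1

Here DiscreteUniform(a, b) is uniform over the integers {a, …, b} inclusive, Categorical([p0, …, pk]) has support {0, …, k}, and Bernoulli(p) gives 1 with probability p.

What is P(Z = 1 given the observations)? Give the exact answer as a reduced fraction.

P(Z = 1 | obs) = 2/3

Enumerate traces; 108 have nonzero weight after conditioning:
  (Y=0, W=2, V=0, X=0, Z=0, U=1) weight 1/378
  (Y=0, W=2, V=0, X=0, Z=1, U=0) weight 1/189
  (Y=0, W=2, V=0, X=1, Z=0, U=1) weight 1/189
  (Y=0, W=2, V=0, X=1, Z=1, U=0) weight 2/189
  (Y=0, W=2, V=0, X=2, Z=0, U=1) weight 1/378
  (Y=0, W=2, V=0, X=2, Z=1, U=0) weight 1/189
  (Y=0, W=2, V=1, X=0, Z=0, U=1) weight 1/1512
  (Y=0, W=2, V=1, X=0, Z=1, U=0) weight 1/756
  … 100 more
Group by Z:
  weight(Z=0) = 1/6
  weight(Z=1) = 1/3
Total weight = 1/6 + 1/3 = 1/2
P(Z=0 | obs) = 1/6 / 1/2 = 1/3
P(Z=1 | obs) = 1/3 / 1/2 = 2/3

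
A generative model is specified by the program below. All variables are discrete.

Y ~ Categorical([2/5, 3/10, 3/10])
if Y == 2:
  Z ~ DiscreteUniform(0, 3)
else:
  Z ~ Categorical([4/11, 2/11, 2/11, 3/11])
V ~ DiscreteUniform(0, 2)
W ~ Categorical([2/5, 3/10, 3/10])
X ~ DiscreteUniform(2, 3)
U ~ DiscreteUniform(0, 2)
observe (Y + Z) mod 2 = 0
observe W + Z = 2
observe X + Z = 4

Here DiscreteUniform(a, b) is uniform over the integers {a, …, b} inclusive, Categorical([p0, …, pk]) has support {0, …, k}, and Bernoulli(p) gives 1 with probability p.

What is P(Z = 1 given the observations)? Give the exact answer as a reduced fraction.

Enumerate traces; 27 have nonzero weight after conditioning:
  (Y=0, Z=2, V=0, W=0, X=2, U=0) weight 4/2475
  (Y=0, Z=2, V=0, W=0, X=2, U=1) weight 4/2475
  (Y=0, Z=2, V=0, W=0, X=2, U=2) weight 4/2475
  (Y=0, Z=2, V=1, W=0, X=2, U=0) weight 4/2475
  (Y=0, Z=2, V=1, W=0, X=2, U=1) weight 4/2475
  (Y=0, Z=2, V=1, W=0, X=2, U=2) weight 4/2475
  (Y=0, Z=2, V=2, W=0, X=2, U=0) weight 4/2475
  (Y=0, Z=2, V=2, W=0, X=2, U=1) weight 4/2475
  (Y=1, Z=1, V=0, W=1, X=3, U=0) weight 1/1100
  … 18 more
Group by Z:
  weight(Z=1) = 9/1100
  weight(Z=2) = 13/440
Total weight = 9/1100 + 13/440 = 83/2200
P(Z=1 | obs) = 9/1100 / 83/2200 = 18/83
P(Z=2 | obs) = 13/440 / 83/2200 = 65/83

P(Z = 1 | obs) = 18/83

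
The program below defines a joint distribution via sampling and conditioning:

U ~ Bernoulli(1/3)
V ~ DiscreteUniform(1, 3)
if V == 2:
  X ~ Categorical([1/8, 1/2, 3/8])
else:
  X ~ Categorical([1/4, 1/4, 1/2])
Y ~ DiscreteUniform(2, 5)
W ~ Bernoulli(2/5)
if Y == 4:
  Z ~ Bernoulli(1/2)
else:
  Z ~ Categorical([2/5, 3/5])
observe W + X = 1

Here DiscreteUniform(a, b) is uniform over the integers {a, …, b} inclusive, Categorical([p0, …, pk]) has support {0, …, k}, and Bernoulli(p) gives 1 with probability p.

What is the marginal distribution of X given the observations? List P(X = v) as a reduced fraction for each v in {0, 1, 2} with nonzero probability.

P(X=0) = 5/17, P(X=1) = 12/17

Enumerate traces; 96 have nonzero weight after conditioning:
  (U=0, V=1, X=0, Y=2, W=1, Z=0) weight 1/450
  (U=0, V=1, X=0, Y=2, W=1, Z=1) weight 1/300
  (U=0, V=1, X=0, Y=3, W=1, Z=0) weight 1/450
  (U=0, V=1, X=0, Y=3, W=1, Z=1) weight 1/300
  (U=0, V=1, X=0, Y=4, W=1, Z=0) weight 1/360
  (U=0, V=1, X=0, Y=4, W=1, Z=1) weight 1/360
  (U=0, V=1, X=0, Y=5, W=1, Z=0) weight 1/450
  (U=0, V=1, X=0, Y=5, W=1, Z=1) weight 1/300
  (U=0, V=1, X=1, Y=2, W=0, Z=0) weight 1/300
  … 87 more
Group by X:
  weight(X=0) = 1/12
  weight(X=1) = 1/5
Total weight = 1/12 + 1/5 = 17/60
P(X=0 | obs) = 1/12 / 17/60 = 5/17
P(X=1 | obs) = 1/5 / 17/60 = 12/17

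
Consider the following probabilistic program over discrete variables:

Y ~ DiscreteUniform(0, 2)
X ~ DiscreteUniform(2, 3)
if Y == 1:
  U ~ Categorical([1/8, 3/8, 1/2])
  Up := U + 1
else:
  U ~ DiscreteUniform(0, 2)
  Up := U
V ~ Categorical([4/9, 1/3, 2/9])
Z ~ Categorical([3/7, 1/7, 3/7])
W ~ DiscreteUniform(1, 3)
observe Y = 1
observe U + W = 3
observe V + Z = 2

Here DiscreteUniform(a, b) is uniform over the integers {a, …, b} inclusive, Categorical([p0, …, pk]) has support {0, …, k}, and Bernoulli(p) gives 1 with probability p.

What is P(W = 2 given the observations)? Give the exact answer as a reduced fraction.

Enumerate traces; 18 have nonzero weight after conditioning:
  (Y=1, X=2, U=0, V=0, Z=2, W=3) weight 1/756
  (Y=1, X=2, U=0, V=1, Z=1, W=3) weight 1/3024
  (Y=1, X=2, U=0, V=2, Z=0, W=3) weight 1/1512
  (Y=1, X=2, U=1, V=0, Z=2, W=2) weight 1/252
  (Y=1, X=2, U=1, V=1, Z=1, W=2) weight 1/1008
  (Y=1, X=2, U=1, V=2, Z=0, W=2) weight 1/504
  (Y=1, X=2, U=2, V=0, Z=2, W=1) weight 1/189
  (Y=1, X=2, U=2, V=1, Z=1, W=1) weight 1/756
  … 10 more
Group by W:
  weight(W=1) = 1/54
  weight(W=2) = 1/72
  weight(W=3) = 1/216
Total weight = 1/54 + 1/72 + 1/216 = 1/27
P(W=1 | obs) = 1/54 / 1/27 = 1/2
P(W=2 | obs) = 1/72 / 1/27 = 3/8
P(W=3 | obs) = 1/216 / 1/27 = 1/8

P(W = 2 | obs) = 3/8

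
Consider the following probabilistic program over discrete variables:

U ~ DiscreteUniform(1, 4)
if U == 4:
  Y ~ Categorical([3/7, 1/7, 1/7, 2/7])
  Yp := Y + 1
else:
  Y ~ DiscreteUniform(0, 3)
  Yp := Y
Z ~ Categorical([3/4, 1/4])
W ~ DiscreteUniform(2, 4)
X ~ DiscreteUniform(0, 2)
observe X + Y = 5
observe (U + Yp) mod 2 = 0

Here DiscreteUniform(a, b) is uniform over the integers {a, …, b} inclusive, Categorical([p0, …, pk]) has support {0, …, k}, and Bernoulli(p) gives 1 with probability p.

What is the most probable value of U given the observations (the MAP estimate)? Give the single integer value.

argmax_v P(U = v | obs) = 4

Enumerate traces; 18 have nonzero weight after conditioning:
  (U=1, Y=3, Z=0, W=2, X=2) weight 1/192
  (U=1, Y=3, Z=0, W=3, X=2) weight 1/192
  (U=1, Y=3, Z=0, W=4, X=2) weight 1/192
  (U=1, Y=3, Z=1, W=2, X=2) weight 1/576
  (U=1, Y=3, Z=1, W=3, X=2) weight 1/576
  (U=1, Y=3, Z=1, W=4, X=2) weight 1/576
  (U=3, Y=3, Z=0, W=2, X=2) weight 1/192
  (U=3, Y=3, Z=0, W=3, X=2) weight 1/192
  (U=4, Y=3, Z=0, W=2, X=2) weight 1/168
  … 9 more
Group by U:
  weight(U=1) = 1/48
  weight(U=3) = 1/48
  weight(U=4) = 1/42
Total weight = 1/48 + 1/48 + 1/42 = 11/168
P(U=1 | obs) = 1/48 / 11/168 = 7/22
P(U=3 | obs) = 1/48 / 11/168 = 7/22
P(U=4 | obs) = 1/42 / 11/168 = 4/11
argmax = 4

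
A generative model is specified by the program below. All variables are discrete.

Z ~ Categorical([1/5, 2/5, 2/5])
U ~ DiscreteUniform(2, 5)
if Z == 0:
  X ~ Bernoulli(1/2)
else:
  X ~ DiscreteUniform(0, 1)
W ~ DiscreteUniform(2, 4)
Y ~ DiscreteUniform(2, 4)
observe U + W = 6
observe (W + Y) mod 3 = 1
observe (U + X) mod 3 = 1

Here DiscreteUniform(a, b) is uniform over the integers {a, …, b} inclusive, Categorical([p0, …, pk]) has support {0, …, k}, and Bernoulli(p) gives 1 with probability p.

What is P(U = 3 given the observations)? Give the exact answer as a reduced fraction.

P(U = 3 | obs) = 1/2

Enumerate traces; 6 have nonzero weight after conditioning:
  (Z=0, U=3, X=1, W=3, Y=4) weight 1/360
  (Z=0, U=4, X=0, W=2, Y=2) weight 1/360
  (Z=1, U=3, X=1, W=3, Y=4) weight 1/180
  (Z=1, U=4, X=0, W=2, Y=2) weight 1/180
  (Z=2, U=3, X=1, W=3, Y=4) weight 1/180
  (Z=2, U=4, X=0, W=2, Y=2) weight 1/180
Group by U:
  weight(U=3) = 1/72
  weight(U=4) = 1/72
Total weight = 1/72 + 1/72 = 1/36
P(U=3 | obs) = 1/72 / 1/36 = 1/2
P(U=4 | obs) = 1/72 / 1/36 = 1/2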